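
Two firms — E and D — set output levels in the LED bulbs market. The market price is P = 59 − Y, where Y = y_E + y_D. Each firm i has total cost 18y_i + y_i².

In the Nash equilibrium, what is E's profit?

134.48

Firm E's profit: π = y_E(59 − (y_E + y_D)) − 18y_E − y_E².
∂π/∂y_E = 41 − 4y_E − y_D = 0, so y_E = 10.25 − 0.25y_D.
The game is symmetric, so in equilibrium y_D = y_E: the reaction function gives 1.25y_E = 10.25, hence y_E = 8.2.
Price P = 59 − 16.4 = 42.6.
E's profit: (42.6 − 18)·8.2 − (8.2)² = 134.48.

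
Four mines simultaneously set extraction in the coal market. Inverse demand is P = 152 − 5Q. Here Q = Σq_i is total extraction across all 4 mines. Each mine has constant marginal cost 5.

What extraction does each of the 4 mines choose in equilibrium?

5.88

A representative mine's profit is π_i = q_i(152 − 5Q) − 5q_i, with Q = q_i + Σ_{j≠i} q_j.
First-order condition: 147 − 10q_i − 5Σ_{j≠i} q_j = 0.
Imposing symmetry (q_j = q for all j) turns Σ_{j≠i} q_j into 3q, so 147 = 25q and q = 5.88.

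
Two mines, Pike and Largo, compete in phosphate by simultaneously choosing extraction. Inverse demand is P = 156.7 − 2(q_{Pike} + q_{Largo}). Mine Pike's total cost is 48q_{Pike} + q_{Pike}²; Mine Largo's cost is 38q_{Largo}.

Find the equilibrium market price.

Mine Pike's profit: π = q_{Pike}(156.7 − 2(q_{Pike} + q_{Largo})) − 48q_{Pike} − q_{Pike}².
∂π/∂q_{Pike} = 108.7 − 6q_{Pike} − 2q_{Largo} = 0, so q_{Pike} = 1087/60 − (1/3)q_{Largo}.
For Largo: ∂π/∂q_{Largo} = 118.7 − 4q_{Largo} − 2q_{Pike} = 0 ⇒ q_{Largo} = 29.675 − 0.5q_{Pike}.
Solving the two reaction functions simultaneously: (1 − (−1/3)(−0.5))q_{Pike} = 1087/60 − (1/3)·29.675, so (5/6)q_{Pike} = 8.225 and q_{Pike} = 9.87.
Then q_{Largo} = 29.675 − 0.5·9.87 = 24.74.
Equilibrium price: P = 156.7 − 2·34.61 = 87.48.

87.48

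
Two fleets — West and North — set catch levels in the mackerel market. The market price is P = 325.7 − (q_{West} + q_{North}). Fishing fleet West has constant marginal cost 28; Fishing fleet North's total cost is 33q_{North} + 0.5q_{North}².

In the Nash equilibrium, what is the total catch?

Fishing fleet West's profit: π = q_{West}(325.7 − (q_{West} + q_{North})) − 28q_{West}.
∂π/∂q_{West} = 297.7 − 2q_{West} − q_{North} = 0, so q_{West} = 148.85 − 0.5q_{North}.
For North: ∂π/∂q_{North} = 292.7 − 3q_{North} − q_{West} = 0 ⇒ q_{North} = 2927/30 − (1/3)q_{West}.
Plugging q_{North} into West's best response: q_{West} = 148.85 − 0.5(2927/30 − (1/3)q_{West}) ⇒ (5/6)q_{West} = 1501/15, so q_{West} = 120.08.
Then q_{North} = 2927/30 − (1/3)·120.08 = 57.54.
Total catch: 120.08 + 57.54 = 177.62.

177.62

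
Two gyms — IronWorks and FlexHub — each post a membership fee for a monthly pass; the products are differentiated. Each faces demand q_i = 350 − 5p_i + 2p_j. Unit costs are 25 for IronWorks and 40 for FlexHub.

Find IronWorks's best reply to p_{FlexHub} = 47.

56.9

IronWorks's profit: π = (p_{IronWorks} − 25)(350 − 5p_{IronWorks} + 2p_{FlexHub}).
∂π/∂p_{IronWorks} = 475 − 10p_{IronWorks} + 2p_{FlexHub} = 0 ⇒ p_{IronWorks} = 47.5 + 0.2p_{FlexHub}.
At p_{FlexHub} = 47: p_{IronWorks} = 47.5 + 0.2·47 = 56.9.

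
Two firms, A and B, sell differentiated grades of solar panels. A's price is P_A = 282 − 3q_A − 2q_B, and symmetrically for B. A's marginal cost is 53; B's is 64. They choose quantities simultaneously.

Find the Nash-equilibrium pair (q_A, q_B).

Firm A's profit: π = q_A(282 − 3q_A − 2q_B) − 53q_A.
∂π/∂q_A = 229 − 6q_A − 2q_B = 0 ⇒ q_A = 229/6 − (1/3)q_B.
Similarly q_B = 109/3 − (1/3)q_A.
Substituting the second reaction function into the first: q_A = 229/6 − (1/3)(109/3 − (1/3)q_A), which gives (8/9)q_A = 469/18 ⇒ q_A = 29.3125.
Then q_B = 109/3 − (1/3)·29.3125 = 26.5625.

29.3125, 26.5625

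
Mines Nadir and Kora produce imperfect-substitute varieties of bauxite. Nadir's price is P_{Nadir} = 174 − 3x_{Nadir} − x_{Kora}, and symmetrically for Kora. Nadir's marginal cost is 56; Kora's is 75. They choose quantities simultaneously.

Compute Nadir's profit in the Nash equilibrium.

Mine Nadir's profit: π = x_{Nadir}(174 − 3x_{Nadir} − x_{Kora}) − 56x_{Nadir}.
∂π/∂x_{Nadir} = 118 − 6x_{Nadir} − x_{Kora} = 0 ⇒ x_{Nadir} = 59/3 − (1/6)x_{Kora}.
Similarly x_{Kora} = 16.5 − (1/6)x_{Nadir}.
Solving the two reaction functions simultaneously: (1 − (−1/6)(−1/6))x_{Nadir} = 59/3 − (1/6)·16.5, so (35/36)x_{Nadir} = 203/12 and x_{Nadir} = 17.4.
Then x_{Kora} = 16.5 − (1/6)·17.4 = 13.6.
P_{Nadir} = 174 − 3·17.4 − 13.6 = 108.2.
Profit = (108.2 − 56)·17.4 = 908.28.

908.28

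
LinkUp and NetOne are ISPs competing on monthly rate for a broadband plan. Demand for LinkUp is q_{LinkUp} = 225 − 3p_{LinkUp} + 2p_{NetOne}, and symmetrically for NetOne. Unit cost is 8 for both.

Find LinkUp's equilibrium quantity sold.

162.75

LinkUp's profit: π = (p_{LinkUp} − 8)(225 − 3p_{LinkUp} + 2p_{NetOne}).
∂π/∂p_{LinkUp} = 249 − 6p_{LinkUp} + 2p_{NetOne} = 0 ⇒ p_{LinkUp} = 41.5 + (1/3)p_{NetOne}.
Setting p_{LinkUp} = p_{NetOne} in the reaction function: p_{LinkUp} = 41.5 + (1/3)p_{LinkUp}, so p_{LinkUp} = 41.5 / (2/3) = 62.25.
q_{LinkUp} = 225 − 3·62.25 + 2·62.25 = 162.75.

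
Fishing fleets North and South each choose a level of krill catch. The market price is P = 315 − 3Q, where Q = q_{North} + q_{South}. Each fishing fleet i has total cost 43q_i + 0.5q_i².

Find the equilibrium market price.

151.8

Fishing fleet North's profit: π = q_{North}(315 − 3(q_{North} + q_{South})) − 43q_{North} − 0.5q_{North}².
∂π/∂q_{North} = 272 − 7q_{North} − 3q_{South} = 0, so q_{North} = 272/7 − (3/7)q_{South}.
The game is symmetric, so in equilibrium q_{South} = q_{North}: the reaction function gives (10/7)q_{North} = 272/7, hence q_{North} = 27.2.
Equilibrium price: P = 315 − 3·54.4 = 151.8.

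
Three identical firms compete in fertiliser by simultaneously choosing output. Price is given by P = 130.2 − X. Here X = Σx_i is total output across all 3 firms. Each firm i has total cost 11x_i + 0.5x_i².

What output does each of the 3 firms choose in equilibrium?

A representative firm's profit is π_i = x_i(130.2 − X) − 11x_i − 0.5x_i², with X = x_i + Σ_{j≠i} x_j.
First-order condition: 119.2 − 3x_i − Σ_{j≠i} x_j = 0.
Imposing symmetry (x_j = x for all j) turns Σ_{j≠i} x_j into 2x, so 119.2 = 5x and x = 23.84.

23.84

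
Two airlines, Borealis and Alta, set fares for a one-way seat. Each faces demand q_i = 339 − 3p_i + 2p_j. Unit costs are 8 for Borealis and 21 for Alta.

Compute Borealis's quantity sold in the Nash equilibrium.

Borealis's profit: π = (p_{Borealis} − 8)(339 − 3p_{Borealis} + 2p_{Alta}).
∂π/∂p_{Borealis} = 363 − 6p_{Borealis} + 2p_{Alta} = 0 ⇒ p_{Borealis} = 60.5 + (1/3)p_{Alta}.
Similarly p_{Alta} = 67 + (1/3)p_{Borealis}.
Plugging p_{Alta} into Borealis's best response: p_{Borealis} = 60.5 + (1/3)(67 + (1/3)p_{Borealis}) ⇒ (8/9)p_{Borealis} = 497/6, so p_{Borealis} = 93.1875.
Then p_{Alta} = 67 + (1/3)·93.1875 = 98.0625.
q_{Borealis} = 339 − 3·93.1875 + 2·98.0625 = 255.5625.

255.5625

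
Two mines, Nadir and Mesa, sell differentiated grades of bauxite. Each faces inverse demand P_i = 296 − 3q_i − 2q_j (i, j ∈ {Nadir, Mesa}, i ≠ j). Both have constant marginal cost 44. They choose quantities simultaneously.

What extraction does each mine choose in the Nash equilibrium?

Mine Nadir's profit: π = q_{Nadir}(296 − 3q_{Nadir} − 2q_{Mesa}) − 44q_{Nadir}.
∂π/∂q_{Nadir} = 252 − 6q_{Nadir} − 2q_{Mesa} = 0 ⇒ q_{Nadir} = 42 − (1/3)q_{Mesa}.
By symmetry q_{Mesa} = q_{Nadir}; substituting into the reaction function, (4/3)q_{Nadir} = 42 and q_{Nadir} = 31.5.

31.5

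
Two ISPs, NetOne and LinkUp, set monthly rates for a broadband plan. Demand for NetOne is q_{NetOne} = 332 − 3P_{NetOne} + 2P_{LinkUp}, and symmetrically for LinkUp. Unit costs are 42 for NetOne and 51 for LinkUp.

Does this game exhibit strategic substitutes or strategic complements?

strategic complements

NetOne's profit: π = (P_{NetOne} − 42)(332 − 3P_{NetOne} + 2P_{LinkUp}).
∂π/∂P_{NetOne} = 458 − 6P_{NetOne} + 2P_{LinkUp} = 0 ⇒ P_{NetOne} = 229/3 + (1/3)P_{LinkUp}.
The best-response slope dP_{NetOne}/dP_{LinkUp} = 1/3 > 0: the reaction function is upward-sloping, so the choices are strategic complements.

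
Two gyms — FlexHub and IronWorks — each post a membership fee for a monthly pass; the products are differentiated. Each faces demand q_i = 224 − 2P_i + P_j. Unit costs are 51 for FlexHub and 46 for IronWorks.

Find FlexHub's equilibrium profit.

6498

FlexHub's profit: π = (P_{FlexHub} − 51)(224 − 2P_{FlexHub} + P_{IronWorks}).
∂π/∂P_{FlexHub} = 326 − 4P_{FlexHub} + P_{IronWorks} = 0 ⇒ P_{FlexHub} = 81.5 + 0.25P_{IronWorks}.
Similarly P_{IronWorks} = 79 + 0.25P_{FlexHub}.
Substituting the second reaction function into the first: P_{FlexHub} = 81.5 + 0.25(79 + 0.25P_{FlexHub}), which gives 0.9375P_{FlexHub} = 101.25 ⇒ P_{FlexHub} = 108.
Then P_{IronWorks} = 79 + 0.25·108 = 106.
q_{FlexHub} = 224 − 2·108 + 106 = 114.
Profit = (108 − 51)·114 = 6498.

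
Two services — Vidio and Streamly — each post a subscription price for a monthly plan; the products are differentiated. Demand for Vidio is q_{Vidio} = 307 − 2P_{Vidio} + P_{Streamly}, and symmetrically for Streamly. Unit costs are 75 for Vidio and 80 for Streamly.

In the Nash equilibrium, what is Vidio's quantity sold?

156

Vidio's profit: π = (P_{Vidio} − 75)(307 − 2P_{Vidio} + P_{Streamly}).
∂π/∂P_{Vidio} = 457 − 4P_{Vidio} + P_{Streamly} = 0 ⇒ P_{Vidio} = 114.25 + 0.25P_{Streamly}.
Similarly P_{Streamly} = 116.75 + 0.25P_{Vidio}.
Solving the two reaction functions simultaneously: (1 − (0.25)(0.25))P_{Vidio} = 114.25 + 0.25·116.75, so 0.9375P_{Vidio} = 143.4375 and P_{Vidio} = 153.
Then P_{Streamly} = 116.75 + 0.25·153 = 155.
q_{Vidio} = 307 − 2·153 + 155 = 156.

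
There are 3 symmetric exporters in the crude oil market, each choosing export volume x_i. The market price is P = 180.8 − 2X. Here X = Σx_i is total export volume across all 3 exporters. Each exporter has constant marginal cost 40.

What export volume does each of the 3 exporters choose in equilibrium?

17.6

A representative exporter's profit is π_i = x_i(180.8 − 2X) − 40x_i, with X = x_i + Σ_{j≠i} x_j.
First-order condition: 140.8 − 4x_i − 2Σ_{j≠i} x_j = 0.
With identical exporters, set every x_j = x: then 140.8 − 4x − 4x = 0, i.e. x = 140.8/8 = 17.6.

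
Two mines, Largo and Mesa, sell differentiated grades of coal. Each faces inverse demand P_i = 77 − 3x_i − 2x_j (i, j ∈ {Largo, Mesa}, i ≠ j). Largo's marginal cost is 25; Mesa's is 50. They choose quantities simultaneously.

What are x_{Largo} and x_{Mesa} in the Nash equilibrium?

8.0625, 1.8125

Mine Largo's profit: π = x_{Largo}(77 − 3x_{Largo} − 2x_{Mesa}) − 25x_{Largo}.
∂π/∂x_{Largo} = 52 − 6x_{Largo} − 2x_{Mesa} = 0 ⇒ x_{Largo} = 26/3 − (1/3)x_{Mesa}.
Similarly x_{Mesa} = 4.5 − (1/3)x_{Largo}.
Plugging x_{Mesa} into Largo's best response: x_{Largo} = 26/3 − (1/3)(4.5 − (1/3)x_{Largo}) ⇒ (8/9)x_{Largo} = 43/6, so x_{Largo} = 8.0625.
Then x_{Mesa} = 4.5 − (1/3)·8.0625 = 1.8125.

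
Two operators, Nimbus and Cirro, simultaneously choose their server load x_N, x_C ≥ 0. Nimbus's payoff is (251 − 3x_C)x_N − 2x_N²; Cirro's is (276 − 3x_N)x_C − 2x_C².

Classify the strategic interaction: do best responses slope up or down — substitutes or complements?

strategic substitutes

Expanding Nimbus's payoff: 251x_N − 3x_Cx_N − 2x_N².
∂π/∂x_N = 251 − 3x_C − 4x_N = 0, so x_N = 62.75 − 0.75x_C.
The best-response slope dx_N/dx_C = −0.75 < 0: the reaction function is downward-sloping, so the choices are strategic substitutes.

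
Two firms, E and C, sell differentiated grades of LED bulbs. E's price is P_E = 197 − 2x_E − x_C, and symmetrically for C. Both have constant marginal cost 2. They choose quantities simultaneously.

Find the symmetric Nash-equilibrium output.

39

Firm E's profit: π = x_E(197 − 2x_E − x_C) − 2x_E.
∂π/∂x_E = 195 − 4x_E − x_C = 0 ⇒ x_E = 48.75 − 0.25x_C.
By symmetry x_C = x_E; substituting into the reaction function, 1.25x_E = 48.75 and x_E = 39.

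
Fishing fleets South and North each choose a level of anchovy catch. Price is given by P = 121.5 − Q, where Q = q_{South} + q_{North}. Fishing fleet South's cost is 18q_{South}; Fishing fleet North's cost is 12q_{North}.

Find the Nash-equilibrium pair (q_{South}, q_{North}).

Fishing fleet South's profit: π = q_{South}(121.5 − (q_{South} + q_{North})) − 18q_{South}.
∂π/∂q_{South} = 103.5 − 2q_{South} − q_{North} = 0, so q_{South} = 51.75 − 0.5q_{North}.
By the same steps for North: q_{North} = 54.75 − 0.5q_{South}.
Solving the two reaction functions simultaneously: (1 − (−0.5)(−0.5))q_{South} = 51.75 − 0.5·54.75, so 0.75q_{South} = 24.375 and q_{South} = 32.5.
Then q_{North} = 54.75 − 0.5·32.5 = 38.5.

32.5, 38.5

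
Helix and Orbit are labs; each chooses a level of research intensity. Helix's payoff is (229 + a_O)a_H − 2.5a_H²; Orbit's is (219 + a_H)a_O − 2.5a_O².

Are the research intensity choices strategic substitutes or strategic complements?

strategic complements

Expanding Helix's payoff: 229a_H + a_Oa_H − 2.5a_H².
∂π/∂a_H = 229 + a_O − 5a_H = 0, so a_H = 45.8 + 0.2a_O.
The best-response slope da_H/da_O = 0.2 > 0: the reaction function is upward-sloping, so the choices are strategic complements.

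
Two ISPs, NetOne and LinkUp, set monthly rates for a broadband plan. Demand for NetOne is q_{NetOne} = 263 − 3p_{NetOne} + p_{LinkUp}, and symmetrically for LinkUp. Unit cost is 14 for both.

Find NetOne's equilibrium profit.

6627

NetOne's profit: π = (p_{NetOne} − 14)(263 − 3p_{NetOne} + p_{LinkUp}).
∂π/∂p_{NetOne} = 305 − 6p_{NetOne} + p_{LinkUp} = 0 ⇒ p_{NetOne} = 305/6 + (1/6)p_{LinkUp}.
The game is symmetric, so in equilibrium p_{LinkUp} = p_{NetOne}: the reaction function gives (5/6)p_{NetOne} = 305/6, hence p_{NetOne} = 61.
q_{NetOne} = 263 − 3·61 + 61 = 141.
Profit = (61 − 14)·141 = 6627.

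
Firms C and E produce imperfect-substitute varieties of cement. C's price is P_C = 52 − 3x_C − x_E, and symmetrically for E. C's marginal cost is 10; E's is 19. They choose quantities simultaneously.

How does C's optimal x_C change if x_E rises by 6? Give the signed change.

Firm C's profit: π = x_C(52 − 3x_C − x_E) − 10x_C.
∂π/∂x_C = 42 − 6x_C − x_E = 0 ⇒ x_C = 7 − (1/6)x_E.
The reaction-function slope is −1/6, so a 6-unit rise in x_E moves x_C by −1/6 × 6 = −1. C's best response falls — the actions are strategic substitutes.

-1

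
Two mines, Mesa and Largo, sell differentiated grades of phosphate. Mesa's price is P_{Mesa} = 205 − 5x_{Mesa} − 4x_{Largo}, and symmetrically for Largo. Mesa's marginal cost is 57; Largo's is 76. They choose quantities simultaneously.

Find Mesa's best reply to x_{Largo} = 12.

Mine Mesa's profit: π = x_{Mesa}(205 − 5x_{Mesa} − 4x_{Largo}) − 57x_{Mesa}.
∂π/∂x_{Mesa} = 148 − 10x_{Mesa} − 4x_{Largo} = 0 ⇒ x_{Mesa} = 14.8 − 0.4x_{Largo}.
At x_{Largo} = 12: x_{Mesa} = 14.8 − 0.4·12 = 10.

10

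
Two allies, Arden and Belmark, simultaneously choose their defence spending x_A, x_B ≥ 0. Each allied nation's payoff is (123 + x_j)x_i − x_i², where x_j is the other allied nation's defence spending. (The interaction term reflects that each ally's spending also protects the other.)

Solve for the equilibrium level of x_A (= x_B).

123

Arden's payoff is (123 + x_B)x_A − x_A².
∂π/∂x_A = 123 + x_B − 2x_A = 0, so x_A = 61.5 + 0.5x_B.
By symmetry x_B = x_A; substituting into the reaction function, 0.5x_A = 61.5 and x_A = 123.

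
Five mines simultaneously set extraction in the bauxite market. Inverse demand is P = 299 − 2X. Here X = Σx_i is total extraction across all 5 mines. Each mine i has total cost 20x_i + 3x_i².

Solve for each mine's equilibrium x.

A representative mine's profit is π_i = x_i(299 − 2X) − 20x_i − 3x_i², with X = x_i + Σ_{j≠i} x_j.
First-order condition: 279 − 10x_i − 2Σ_{j≠i} x_j = 0.
Imposing symmetry (x_j = x for all j) turns Σ_{j≠i} x_j into 4x, so 279 = 18x and x = 15.5.

15.5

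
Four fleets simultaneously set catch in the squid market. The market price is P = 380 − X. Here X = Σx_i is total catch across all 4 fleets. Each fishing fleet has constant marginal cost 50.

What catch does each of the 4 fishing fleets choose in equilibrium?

66

A representative fishing fleet's profit is π_i = x_i(380 − X) − 50x_i, with X = x_i + Σ_{j≠i} x_j.
First-order condition: 330 − 2x_i − Σ_{j≠i} x_j = 0.
Imposing symmetry (x_j = x for all j) turns Σ_{j≠i} x_j into 3x, so 330 = 5x and x = 66.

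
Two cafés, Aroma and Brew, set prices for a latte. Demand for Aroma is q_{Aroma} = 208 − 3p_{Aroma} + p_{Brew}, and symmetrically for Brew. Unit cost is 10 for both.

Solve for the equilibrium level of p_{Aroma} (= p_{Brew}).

Aroma's profit: π = (p_{Aroma} − 10)(208 − 3p_{Aroma} + p_{Brew}).
∂π/∂p_{Aroma} = 238 − 6p_{Aroma} + p_{Brew} = 0 ⇒ p_{Aroma} = 119/3 + (1/6)p_{Brew}.
The game is symmetric, so in equilibrium p_{Brew} = p_{Aroma}: the reaction function gives (5/6)p_{Aroma} = 119/3, hence p_{Aroma} = 47.6.

47.6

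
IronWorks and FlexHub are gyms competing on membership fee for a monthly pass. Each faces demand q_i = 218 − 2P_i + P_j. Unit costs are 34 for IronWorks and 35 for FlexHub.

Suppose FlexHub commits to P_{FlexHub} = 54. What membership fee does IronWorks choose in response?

85

IronWorks's profit: π = (P_{IronWorks} − 34)(218 − 2P_{IronWorks} + P_{FlexHub}).
∂π/∂P_{IronWorks} = 286 − 4P_{IronWorks} + P_{FlexHub} = 0 ⇒ P_{IronWorks} = 71.5 + 0.25P_{FlexHub}.
At P_{FlexHub} = 54: P_{IronWorks} = 71.5 + 0.25·54 = 85.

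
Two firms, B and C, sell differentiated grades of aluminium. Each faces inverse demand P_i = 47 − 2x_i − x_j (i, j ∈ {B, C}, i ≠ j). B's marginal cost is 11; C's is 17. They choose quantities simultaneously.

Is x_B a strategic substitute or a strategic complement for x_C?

strategic substitutes

Firm B's profit: π = x_B(47 − 2x_B − x_C) − 11x_B.
∂π/∂x_B = 36 − 4x_B − x_C = 0 ⇒ x_B = 9 − 0.25x_C.
The best-response slope dx_B/dx_C = −0.25 < 0: the reaction function is downward-sloping, so the choices are strategic substitutes.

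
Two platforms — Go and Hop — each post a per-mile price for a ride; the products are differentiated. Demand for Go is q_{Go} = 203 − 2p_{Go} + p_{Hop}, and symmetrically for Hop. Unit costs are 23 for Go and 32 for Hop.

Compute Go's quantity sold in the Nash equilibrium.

122.4

Go's profit: π = (p_{Go} − 23)(203 − 2p_{Go} + p_{Hop}).
∂π/∂p_{Go} = 249 − 4p_{Go} + p_{Hop} = 0 ⇒ p_{Go} = 62.25 + 0.25p_{Hop}.
Similarly p_{Hop} = 66.75 + 0.25p_{Go}.
Solving the two reaction functions simultaneously: (1 − (0.25)(0.25))p_{Go} = 62.25 + 0.25·66.75, so 0.9375p_{Go} = 78.9375 and p_{Go} = 84.2.
Then p_{Hop} = 66.75 + 0.25·84.2 = 87.8.
q_{Go} = 203 − 2·84.2 + 87.8 = 122.4.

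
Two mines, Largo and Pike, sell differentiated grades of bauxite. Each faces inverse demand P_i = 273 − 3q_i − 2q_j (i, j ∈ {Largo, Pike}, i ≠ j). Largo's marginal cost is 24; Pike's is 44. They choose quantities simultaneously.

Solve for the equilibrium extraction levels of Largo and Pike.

Mine Largo's profit: π = q_{Largo}(273 − 3q_{Largo} − 2q_{Pike}) − 24q_{Largo}.
∂π/∂q_{Largo} = 249 − 6q_{Largo} − 2q_{Pike} = 0 ⇒ q_{Largo} = 41.5 − (1/3)q_{Pike}.
Similarly q_{Pike} = 229/6 − (1/3)q_{Largo}.
Substituting the second reaction function into the first: q_{Largo} = 41.5 − (1/3)(229/6 − (1/3)q_{Largo}), which gives (8/9)q_{Largo} = 259/9 ⇒ q_{Largo} = 32.375.
Then q_{Pike} = 229/6 − (1/3)·32.375 = 27.375.

32.375, 27.375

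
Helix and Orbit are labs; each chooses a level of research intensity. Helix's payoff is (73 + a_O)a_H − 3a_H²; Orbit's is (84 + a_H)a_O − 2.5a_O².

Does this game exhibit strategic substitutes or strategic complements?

strategic complements

Expanding Helix's payoff: 73a_H + a_Oa_H − 3a_H².
∂π/∂a_H = 73 + a_O − 6a_H = 0, so a_H = 73/6 + (1/6)a_O.
The best-response slope da_H/da_O = 1/6 > 0: the reaction function is upward-sloping, so the choices are strategic complements.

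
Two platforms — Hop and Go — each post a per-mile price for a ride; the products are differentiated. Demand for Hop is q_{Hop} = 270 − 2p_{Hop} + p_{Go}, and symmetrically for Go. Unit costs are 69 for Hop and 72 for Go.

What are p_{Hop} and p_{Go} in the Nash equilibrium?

136.4, 137.6

Hop's profit: π = (p_{Hop} − 69)(270 − 2p_{Hop} + p_{Go}).
∂π/∂p_{Hop} = 408 − 4p_{Hop} + p_{Go} = 0 ⇒ p_{Hop} = 102 + 0.25p_{Go}.
Similarly p_{Go} = 103.5 + 0.25p_{Hop}.
Solving the two reaction functions simultaneously: (1 − (0.25)(0.25))p_{Hop} = 102 + 0.25·103.5, so 0.9375p_{Hop} = 127.875 and p_{Hop} = 136.4.
Then p_{Go} = 103.5 + 0.25·136.4 = 137.6.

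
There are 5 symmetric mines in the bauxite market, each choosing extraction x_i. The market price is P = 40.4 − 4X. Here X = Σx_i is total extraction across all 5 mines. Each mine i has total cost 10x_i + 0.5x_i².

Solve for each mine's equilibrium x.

1.216

A representative mine's profit is π_i = x_i(40.4 − 4X) − 10x_i − 0.5x_i², with X = x_i + Σ_{j≠i} x_j.
First-order condition: 30.4 − 9x_i − 4Σ_{j≠i} x_j = 0.
With identical mines, set every x_j = x: then 30.4 − 9x − 16x = 0, i.e. x = 30.4/25 = 1.216.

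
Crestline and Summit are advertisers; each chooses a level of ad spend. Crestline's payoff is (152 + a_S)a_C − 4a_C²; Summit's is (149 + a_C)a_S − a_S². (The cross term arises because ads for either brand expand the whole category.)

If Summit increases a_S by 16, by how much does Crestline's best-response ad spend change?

2

Expanding Crestline's payoff: 152a_C + a_Sa_C − 4a_C².
∂π/∂a_C = 152 + a_S − 8a_C = 0, so a_C = 19 + 0.125a_S.
The reaction-function slope is 0.125, so a 16-unit rise in a_S moves a_C by 0.125 × 16 = 2. Crestline's best response rises — the actions are strategic complements.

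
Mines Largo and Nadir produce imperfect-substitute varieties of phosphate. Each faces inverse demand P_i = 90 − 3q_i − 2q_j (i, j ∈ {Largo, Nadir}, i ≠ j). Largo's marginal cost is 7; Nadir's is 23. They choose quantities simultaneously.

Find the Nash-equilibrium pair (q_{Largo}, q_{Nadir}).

11.375, 7.375

Mine Largo's profit: π = q_{Largo}(90 − 3q_{Largo} − 2q_{Nadir}) − 7q_{Largo}.
∂π/∂q_{Largo} = 83 − 6q_{Largo} − 2q_{Nadir} = 0 ⇒ q_{Largo} = 83/6 − (1/3)q_{Nadir}.
Similarly q_{Nadir} = 67/6 − (1/3)q_{Largo}.
Substituting the second reaction function into the first: q_{Largo} = 83/6 − (1/3)(67/6 − (1/3)q_{Largo}), which gives (8/9)q_{Largo} = 91/9 ⇒ q_{Largo} = 11.375.
Then q_{Nadir} = 67/6 − (1/3)·11.375 = 7.375.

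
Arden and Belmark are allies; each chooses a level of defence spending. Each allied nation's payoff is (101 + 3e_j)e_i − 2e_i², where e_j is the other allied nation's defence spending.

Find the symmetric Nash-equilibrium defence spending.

Arden's payoff is (101 + 3e_B)e_A − 2e_A².
∂π/∂e_A = 101 + 3e_B − 4e_A = 0, so e_A = 25.25 + 0.75e_B.
By symmetry e_B = e_A; substituting into the reaction function, 0.25e_A = 25.25 and e_A = 101.

101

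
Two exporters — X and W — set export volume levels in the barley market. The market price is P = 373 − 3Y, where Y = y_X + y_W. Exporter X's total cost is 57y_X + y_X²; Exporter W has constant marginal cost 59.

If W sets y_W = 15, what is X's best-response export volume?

33.875

Exporter X's profit: π = y_X(373 − 3(y_X + y_W)) − 57y_X − y_X².
∂π/∂y_X = 316 − 8y_X − 3y_W = 0, so y_X = 39.5 − 0.375y_W.
At y_W = 15: y_X = 39.5 − 0.375·15 = 33.875.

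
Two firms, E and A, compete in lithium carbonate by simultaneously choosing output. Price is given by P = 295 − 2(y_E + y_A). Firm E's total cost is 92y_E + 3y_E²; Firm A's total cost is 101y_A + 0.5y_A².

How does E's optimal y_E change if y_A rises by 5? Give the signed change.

-1

Firm E's profit: π = y_E(295 − 2(y_E + y_A)) − 92y_E − 3y_E².
∂π/∂y_E = 203 − 10y_E − 2y_A = 0, so y_E = 20.3 − 0.2y_A.
The reaction-function slope is −0.2, so a 5-unit rise in y_A moves y_E by −0.2 × 5 = −1. E's best response falls — the actions are strategic substitutes.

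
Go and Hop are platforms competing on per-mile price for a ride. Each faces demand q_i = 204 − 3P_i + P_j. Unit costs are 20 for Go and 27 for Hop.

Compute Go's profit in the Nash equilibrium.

Go's profit: π = (P_{Go} − 20)(204 − 3P_{Go} + P_{Hop}).
∂π/∂P_{Go} = 264 − 6P_{Go} + P_{Hop} = 0 ⇒ P_{Go} = 44 + (1/6)P_{Hop}.
Similarly P_{Hop} = 47.5 + (1/6)P_{Go}.
Substituting the second reaction function into the first: P_{Go} = 44 + (1/6)(47.5 + (1/6)P_{Go}), which gives (35/36)P_{Go} = 623/12 ⇒ P_{Go} = 53.4.
Then P_{Hop} = 47.5 + (1/6)·53.4 = 56.4.
q_{Go} = 204 − 3·53.4 + 56.4 = 100.2.
Profit = (53.4 − 20)·100.2 = 3346.68.

3346.68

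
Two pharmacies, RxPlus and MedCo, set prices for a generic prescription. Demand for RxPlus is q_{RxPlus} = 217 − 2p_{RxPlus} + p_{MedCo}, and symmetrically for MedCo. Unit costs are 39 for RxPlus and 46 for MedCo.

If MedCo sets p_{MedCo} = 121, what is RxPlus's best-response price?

RxPlus's profit: π = (p_{RxPlus} − 39)(217 − 2p_{RxPlus} + p_{MedCo}).
∂π/∂p_{RxPlus} = 295 − 4p_{RxPlus} + p_{MedCo} = 0 ⇒ p_{RxPlus} = 73.75 + 0.25p_{MedCo}.
At p_{MedCo} = 121: p_{RxPlus} = 73.75 + 0.25·121 = 104.

104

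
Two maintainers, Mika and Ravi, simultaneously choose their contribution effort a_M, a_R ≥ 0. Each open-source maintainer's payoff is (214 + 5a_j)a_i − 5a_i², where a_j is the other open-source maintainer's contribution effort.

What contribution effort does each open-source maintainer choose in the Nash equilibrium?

Mika's payoff is (214 + 5a_R)a_M − 5a_M².
∂π/∂a_M = 214 + 5a_R − 10a_M = 0, so a_M = 21.4 + 0.5a_R.
The game is symmetric, so in equilibrium a_R = a_M: the reaction function gives 0.5a_M = 21.4, hence a_M = 42.8.

42.8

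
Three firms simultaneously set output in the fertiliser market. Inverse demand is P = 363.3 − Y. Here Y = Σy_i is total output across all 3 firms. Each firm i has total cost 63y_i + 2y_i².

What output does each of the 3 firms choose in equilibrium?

A representative firm's profit is π_i = y_i(363.3 − Y) − 63y_i − 2y_i², with Y = y_i + Σ_{j≠i} y_j.
First-order condition: 300.3 − 6y_i − Σ_{j≠i} y_j = 0.
Imposing symmetry (y_j = y for all j) turns Σ_{j≠i} y_j into 2y, so 300.3 = 8y and y = 37.5375.

37.5375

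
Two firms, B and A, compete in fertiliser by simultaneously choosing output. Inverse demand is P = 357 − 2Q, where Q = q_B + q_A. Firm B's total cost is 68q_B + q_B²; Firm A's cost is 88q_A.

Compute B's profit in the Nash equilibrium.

2864.43

Firm B's profit: π = q_B(357 − 2(q_B + q_A)) − 68q_B − q_B².
∂π/∂q_B = 289 − 6q_B − 2q_A = 0, so q_B = 289/6 − (1/3)q_A.
For A: ∂π/∂q_A = 269 − 4q_A − 2q_B = 0 ⇒ q_A = 67.25 − 0.5q_B.
Plugging q_A into B's best response: q_B = 289/6 − (1/3)(67.25 − 0.5q_B) ⇒ (5/6)q_B = 25.75, so q_B = 30.9.
Then q_A = 67.25 − 0.5·30.9 = 51.8.
Price P = 357 − 2·82.7 = 191.6.
B's profit: (191.6 − 68)·30.9 − (30.9)² = 2864.43.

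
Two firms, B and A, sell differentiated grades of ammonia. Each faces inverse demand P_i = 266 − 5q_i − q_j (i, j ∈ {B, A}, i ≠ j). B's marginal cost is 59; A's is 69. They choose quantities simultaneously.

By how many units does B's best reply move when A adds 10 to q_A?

Firm B's profit: π = q_B(266 − 5q_B − q_A) − 59q_B.
∂π/∂q_B = 207 − 10q_B − q_A = 0 ⇒ q_B = 20.7 − 0.1q_A.
The reaction-function slope is −0.1, so a 10-unit rise in q_A moves q_B by −0.1 × 10 = −1. B's best response falls — the actions are strategic substitutes.

-1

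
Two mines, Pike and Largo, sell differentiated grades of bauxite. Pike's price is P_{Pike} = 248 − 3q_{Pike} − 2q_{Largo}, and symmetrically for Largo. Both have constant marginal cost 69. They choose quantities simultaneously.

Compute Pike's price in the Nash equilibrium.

Mine Pike's profit: π = q_{Pike}(248 − 3q_{Pike} − 2q_{Largo}) − 69q_{Pike}.
∂π/∂q_{Pike} = 179 − 6q_{Pike} − 2q_{Largo} = 0 ⇒ q_{Pike} = 179/6 − (1/3)q_{Largo}.
Setting q_{Pike} = q_{Largo} in the reaction function: q_{Pike} = 179/6 − (1/3)q_{Pike}, so q_{Pike} = (179/6) / (4/3) = 22.375.
P_{Pike} = 248 − 3·22.375 − 2·22.375 = 136.125.

136.125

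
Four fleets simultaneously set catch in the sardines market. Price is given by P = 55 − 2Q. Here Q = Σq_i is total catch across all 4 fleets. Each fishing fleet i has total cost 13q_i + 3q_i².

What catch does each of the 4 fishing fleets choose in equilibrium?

A representative fishing fleet's profit is π_i = q_i(55 − 2Q) − 13q_i − 3q_i², with Q = q_i + Σ_{j≠i} q_j.
First-order condition: 42 − 10q_i − 2Σ_{j≠i} q_j = 0.
In a symmetric equilibrium every fishing fleet chooses the same q, so Σ_{j≠i} q_j = 3q. The condition becomes 42 − 16q = 0, giving q = 42/16 = 2.625.

2.625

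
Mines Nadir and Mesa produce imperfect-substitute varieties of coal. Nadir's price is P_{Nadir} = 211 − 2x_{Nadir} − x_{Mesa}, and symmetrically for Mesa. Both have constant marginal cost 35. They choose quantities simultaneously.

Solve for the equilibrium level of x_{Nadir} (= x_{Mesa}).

35.2

Mine Nadir's profit: π = x_{Nadir}(211 − 2x_{Nadir} − x_{Mesa}) − 35x_{Nadir}.
∂π/∂x_{Nadir} = 176 − 4x_{Nadir} − x_{Mesa} = 0 ⇒ x_{Nadir} = 44 − 0.25x_{Mesa}.
The game is symmetric, so in equilibrium x_{Mesa} = x_{Nadir}: the reaction function gives 1.25x_{Nadir} = 44, hence x_{Nadir} = 35.2.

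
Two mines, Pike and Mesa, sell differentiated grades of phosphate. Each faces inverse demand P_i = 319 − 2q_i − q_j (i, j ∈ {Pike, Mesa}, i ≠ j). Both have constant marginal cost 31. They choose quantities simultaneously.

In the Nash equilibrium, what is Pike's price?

Mine Pike's profit: π = q_{Pike}(319 − 2q_{Pike} − q_{Mesa}) − 31q_{Pike}.
∂π/∂q_{Pike} = 288 − 4q_{Pike} − q_{Mesa} = 0 ⇒ q_{Pike} = 72 − 0.25q_{Mesa}.
Setting q_{Pike} = q_{Mesa} in the reaction function: q_{Pike} = 72 − 0.25q_{Pike}, so q_{Pike} = 72 / 1.25 = 57.6.
P_{Pike} = 319 − 2·57.6 − 57.6 = 146.2.

146.2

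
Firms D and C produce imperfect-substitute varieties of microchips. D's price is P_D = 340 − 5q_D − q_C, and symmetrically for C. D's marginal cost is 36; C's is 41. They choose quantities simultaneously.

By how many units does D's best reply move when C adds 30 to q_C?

-3

Firm D's profit: π = q_D(340 − 5q_D − q_C) − 36q_D.
∂π/∂q_D = 304 − 10q_D − q_C = 0 ⇒ q_D = 30.4 − 0.1q_C.
The reaction-function slope is −0.1, so a 30-unit rise in q_C moves q_D by −0.1 × 30 = −3. D's best response falls — the actions are strategic substitutes.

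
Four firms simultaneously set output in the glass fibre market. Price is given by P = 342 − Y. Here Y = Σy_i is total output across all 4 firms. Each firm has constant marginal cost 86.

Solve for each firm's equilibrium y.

A representative firm's profit is π_i = y_i(342 − Y) − 86y_i, with Y = y_i + Σ_{j≠i} y_j.
First-order condition: 256 − 2y_i − Σ_{j≠i} y_j = 0.
Imposing symmetry (y_j = y for all j) turns Σ_{j≠i} y_j into 3y, so 256 = 5y and y = 51.2.

51.2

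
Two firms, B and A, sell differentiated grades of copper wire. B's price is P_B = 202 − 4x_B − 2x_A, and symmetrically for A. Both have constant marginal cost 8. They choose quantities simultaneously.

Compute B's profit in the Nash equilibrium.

1505.44

Firm B's profit: π = x_B(202 − 4x_B − 2x_A) − 8x_B.
∂π/∂x_B = 194 − 8x_B − 2x_A = 0 ⇒ x_B = 24.25 − 0.25x_A.
The game is symmetric, so in equilibrium x_A = x_B: the reaction function gives 1.25x_B = 24.25, hence x_B = 19.4.
P_B = 202 − 4·19.4 − 2·19.4 = 85.6.
Profit = (85.6 − 8)·19.4 = 1505.44.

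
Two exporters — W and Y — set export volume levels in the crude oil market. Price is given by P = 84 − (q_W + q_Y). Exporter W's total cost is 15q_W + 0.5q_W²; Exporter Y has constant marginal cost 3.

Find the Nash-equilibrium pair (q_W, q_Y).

11.4, 34.8

Exporter W's profit: π = q_W(84 − (q_W + q_Y)) − 15q_W − 0.5q_W².
∂π/∂q_W = 69 − 3q_W − q_Y = 0, so q_W = 23 − (1/3)q_Y.
For Y: ∂π/∂q_Y = 81 − 2q_Y − q_W = 0 ⇒ q_Y = 40.5 − 0.5q_W.
Substituting the second reaction function into the first: q_W = 23 − (1/3)(40.5 − 0.5q_W), which gives (5/6)q_W = 9.5 ⇒ q_W = 11.4.
Then q_Y = 40.5 − 0.5·11.4 = 34.8.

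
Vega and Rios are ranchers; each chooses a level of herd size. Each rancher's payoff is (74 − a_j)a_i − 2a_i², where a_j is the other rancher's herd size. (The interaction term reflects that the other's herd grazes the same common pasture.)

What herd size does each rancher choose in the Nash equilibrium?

Vega's payoff is (74 − a_R)a_V − 2a_V².
∂π/∂a_V = 74 − a_R − 4a_V = 0, so a_V = 18.5 − 0.25a_R.
Setting a_V = a_R in the reaction function: a_V = 18.5 − 0.25a_V, so a_V = 18.5 / 1.25 = 14.8.

14.8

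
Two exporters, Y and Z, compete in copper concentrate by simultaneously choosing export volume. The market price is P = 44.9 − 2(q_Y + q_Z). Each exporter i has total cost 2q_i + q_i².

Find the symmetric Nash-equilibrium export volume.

5.3625

Exporter Y's profit: π = q_Y(44.9 − 2(q_Y + q_Z)) − 2q_Y − q_Y².
∂π/∂q_Y = 42.9 − 6q_Y − 2q_Z = 0, so q_Y = 7.15 − (1/3)q_Z.
The game is symmetric, so in equilibrium q_Z = q_Y: the reaction function gives (4/3)q_Y = 7.15, hence q_Y = 5.3625.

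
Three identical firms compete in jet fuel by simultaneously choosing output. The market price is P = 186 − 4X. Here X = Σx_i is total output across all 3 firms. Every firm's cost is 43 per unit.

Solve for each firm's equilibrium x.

8.9375

A representative firm's profit is π_i = x_i(186 − 4X) − 43x_i, with X = x_i + Σ_{j≠i} x_j.
First-order condition: 143 − 8x_i − 4Σ_{j≠i} x_j = 0.
Imposing symmetry (x_j = x for all j) turns Σ_{j≠i} x_j into 2x, so 143 = 16x and x = 8.9375.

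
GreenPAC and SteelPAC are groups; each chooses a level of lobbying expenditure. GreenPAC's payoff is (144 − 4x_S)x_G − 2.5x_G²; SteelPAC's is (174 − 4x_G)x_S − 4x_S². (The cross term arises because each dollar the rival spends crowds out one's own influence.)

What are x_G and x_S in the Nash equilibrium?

Expanding GreenPAC's payoff: 144x_G − 4x_Sx_G − 2.5x_G².
∂π/∂x_G = 144 − 4x_S − 5x_G = 0, so x_G = 28.8 − 0.8x_S.
Likewise for SteelPAC: x_S = 21.75 − 0.5x_G.
Solving the two reaction functions simultaneously: (1 − (−0.8)(−0.5))x_G = 28.8 − 0.8·21.75, so 0.6x_G = 11.4 and x_G = 19.
Then x_S = 21.75 − 0.5·19 = 12.25.

19, 12.25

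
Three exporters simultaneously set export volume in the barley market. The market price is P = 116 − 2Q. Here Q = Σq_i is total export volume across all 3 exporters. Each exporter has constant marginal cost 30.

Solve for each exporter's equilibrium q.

A representative exporter's profit is π_i = q_i(116 − 2Q) − 30q_i, with Q = q_i + Σ_{j≠i} q_j.
First-order condition: 86 − 4q_i − 2Σ_{j≠i} q_j = 0.
In a symmetric equilibrium every exporter chooses the same q, so Σ_{j≠i} q_j = 2q. The condition becomes 86 − 8q = 0, giving q = 86/8 = 10.75.

10.75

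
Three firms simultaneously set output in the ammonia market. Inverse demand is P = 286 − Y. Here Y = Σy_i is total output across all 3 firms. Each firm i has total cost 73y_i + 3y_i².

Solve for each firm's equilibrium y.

A representative firm's profit is π_i = y_i(286 − Y) − 73y_i − 3y_i², with Y = y_i + Σ_{j≠i} y_j.
First-order condition: 213 − 8y_i − Σ_{j≠i} y_j = 0.
Imposing symmetry (y_j = y for all j) turns Σ_{j≠i} y_j into 2y, so 213 = 10y and y = 21.3.

21.3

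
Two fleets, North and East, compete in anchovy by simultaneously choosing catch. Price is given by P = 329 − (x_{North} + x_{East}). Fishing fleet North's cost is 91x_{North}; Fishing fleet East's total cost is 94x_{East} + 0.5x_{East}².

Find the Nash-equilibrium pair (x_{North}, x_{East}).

Fishing fleet North's profit: π = x_{North}(329 − (x_{North} + x_{East})) − 91x_{North}.
∂π/∂x_{North} = 238 − 2x_{North} − x_{East} = 0, so x_{North} = 119 − 0.5x_{East}.
For East: ∂π/∂x_{East} = 235 − 3x_{East} − x_{North} = 0 ⇒ x_{East} = 235/3 − (1/3)x_{North}.
Plugging x_{East} into North's best response: x_{North} = 119 − 0.5(235/3 − (1/3)x_{North}) ⇒ (5/6)x_{North} = 479/6, so x_{North} = 95.8.
Then x_{East} = 235/3 − (1/3)·95.8 = 46.4.

95.8, 46.4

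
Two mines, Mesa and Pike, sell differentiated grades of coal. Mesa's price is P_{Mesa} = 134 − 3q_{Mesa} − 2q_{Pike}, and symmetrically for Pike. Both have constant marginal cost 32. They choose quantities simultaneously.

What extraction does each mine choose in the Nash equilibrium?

Mine Mesa's profit: π = q_{Mesa}(134 − 3q_{Mesa} − 2q_{Pike}) − 32q_{Mesa}.
∂π/∂q_{Mesa} = 102 − 6q_{Mesa} − 2q_{Pike} = 0 ⇒ q_{Mesa} = 17 − (1/3)q_{Pike}.
By symmetry q_{Pike} = q_{Mesa}; substituting into the reaction function, (4/3)q_{Mesa} = 17 and q_{Mesa} = 12.75.

12.75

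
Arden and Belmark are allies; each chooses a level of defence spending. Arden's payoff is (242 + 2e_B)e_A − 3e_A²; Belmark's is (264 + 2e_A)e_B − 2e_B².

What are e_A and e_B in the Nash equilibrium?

Expanding Arden's payoff: 242e_A + 2e_Be_A − 3e_A².
∂π/∂e_A = 242 + 2e_B − 6e_A = 0, so e_A = 121/3 + (1/3)e_B.
Likewise for Belmark: e_B = 66 + 0.5e_A.
Plugging e_B into Arden's best response: e_A = 121/3 + (1/3)(66 + 0.5e_A) ⇒ (5/6)e_A = 187/3, so e_A = 74.8.
Then e_B = 66 + 0.5·74.8 = 103.4.

74.8, 103.4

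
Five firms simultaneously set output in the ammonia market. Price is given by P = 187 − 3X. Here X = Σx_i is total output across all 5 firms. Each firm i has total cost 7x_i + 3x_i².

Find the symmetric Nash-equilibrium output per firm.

7.5

A representative firm's profit is π_i = x_i(187 − 3X) − 7x_i − 3x_i², with X = x_i + Σ_{j≠i} x_j.
First-order condition: 180 − 12x_i − 3Σ_{j≠i} x_j = 0.
Imposing symmetry (x_j = x for all j) turns Σ_{j≠i} x_j into 4x, so 180 = 24x and x = 7.5.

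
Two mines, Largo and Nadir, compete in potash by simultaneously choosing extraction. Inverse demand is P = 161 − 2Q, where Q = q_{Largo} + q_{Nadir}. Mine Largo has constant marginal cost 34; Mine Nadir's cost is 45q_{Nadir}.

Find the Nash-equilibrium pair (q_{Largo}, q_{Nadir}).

Mine Largo's profit: π = q_{Largo}(161 − 2(q_{Largo} + q_{Nadir})) − 34q_{Largo}.
∂π/∂q_{Largo} = 127 − 4q_{Largo} − 2q_{Nadir} = 0, so q_{Largo} = 31.75 − 0.5q_{Nadir}.
By the same steps for Nadir: q_{Nadir} = 29 − 0.5q_{Largo}.
Plugging q_{Nadir} into Largo's best response: q_{Largo} = 31.75 − 0.5(29 − 0.5q_{Largo}) ⇒ 0.75q_{Largo} = 17.25, so q_{Largo} = 23.
Then q_{Nadir} = 29 − 0.5·23 = 17.5.

23, 17.5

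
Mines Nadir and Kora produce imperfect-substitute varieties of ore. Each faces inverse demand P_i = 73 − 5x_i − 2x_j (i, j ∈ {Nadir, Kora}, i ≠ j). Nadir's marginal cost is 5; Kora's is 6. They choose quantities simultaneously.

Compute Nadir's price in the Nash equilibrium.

33.4375

Mine Nadir's profit: π = x_{Nadir}(73 − 5x_{Nadir} − 2x_{Kora}) − 5x_{Nadir}.
∂π/∂x_{Nadir} = 68 − 10x_{Nadir} − 2x_{Kora} = 0 ⇒ x_{Nadir} = 6.8 − 0.2x_{Kora}.
Similarly x_{Kora} = 6.7 − 0.2x_{Nadir}.
Plugging x_{Kora} into Nadir's best response: x_{Nadir} = 6.8 − 0.2(6.7 − 0.2x_{Nadir}) ⇒ 0.96x_{Nadir} = 5.46, so x_{Nadir} = 5.6875.
Then x_{Kora} = 6.7 − 0.2·5.6875 = 5.5625.
P_{Nadir} = 73 − 5·5.6875 − 2·5.5625 = 33.4375.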